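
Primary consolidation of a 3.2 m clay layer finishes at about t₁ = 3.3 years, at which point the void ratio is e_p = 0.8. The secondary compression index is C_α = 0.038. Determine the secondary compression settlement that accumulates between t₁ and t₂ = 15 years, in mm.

S_s ≈ 44.4 mm

Secondary compression: S_s = C_α·H/(1+e_p)·log₁₀(t₂/t₁)
S_s = 0.038×3.2/(1+0.8)×log₁₀(15/3.3)
    = 0.06756 × 0.6576 = 0.04442 m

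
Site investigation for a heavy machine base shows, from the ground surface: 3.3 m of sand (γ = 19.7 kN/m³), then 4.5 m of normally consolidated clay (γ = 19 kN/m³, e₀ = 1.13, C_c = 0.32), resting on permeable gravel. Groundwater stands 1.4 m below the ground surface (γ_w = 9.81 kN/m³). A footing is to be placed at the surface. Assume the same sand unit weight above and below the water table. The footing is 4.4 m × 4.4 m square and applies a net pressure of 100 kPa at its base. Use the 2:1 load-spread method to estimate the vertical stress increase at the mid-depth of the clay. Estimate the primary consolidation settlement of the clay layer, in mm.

S_c ≈ 75.1 mm

Mid-depth of clay below the ground surface: z = 3.3 + 4.5/2 = 5.55 m.
Total vertical stress at mid-clay: σ_v = 19.7×3.3 + 19×2.25 = 107.76 kPa.
Pore pressure: u = 9.81×(5.55 − 1.4) = 40.712 kPa.
Initial effective stress: σ'_0 = σ_v − u = 107.76 − 40.712 = 67.048 kPa.
Stress increase at mid-clay by the 2:1 spreading method:
Δσ = qBL/((B+z)(L+z)) = 100×4.4×4.4/((4.4+5.55)(4.4+5.55)) = 19.555 kPa
Final effective stress: σ'_f = σ'_0 + Δσ = 67.048 + 19.555 = 86.603 kPa.
Normally consolidated clay, so the full stress increment lies on the virgin compression line:
S_c = C_c·H/(1+e₀)·log₁₀(σ'_f/σ'_0) = 0.32×4.5/(1+1.13)×log₁₀(86.603/67.048)
    = 0.67606 × 0.11115 = 0.07514 m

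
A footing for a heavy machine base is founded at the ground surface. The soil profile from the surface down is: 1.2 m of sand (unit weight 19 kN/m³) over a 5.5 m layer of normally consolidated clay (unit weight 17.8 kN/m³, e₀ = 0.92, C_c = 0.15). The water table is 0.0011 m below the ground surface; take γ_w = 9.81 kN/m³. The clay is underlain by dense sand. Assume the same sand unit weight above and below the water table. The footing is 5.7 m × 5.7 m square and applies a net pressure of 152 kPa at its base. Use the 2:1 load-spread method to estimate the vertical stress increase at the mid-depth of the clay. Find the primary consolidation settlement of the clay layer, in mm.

Mid-depth of clay below the ground surface: z = 1.2 + 5.5/2 = 3.95 m.
Total vertical stress at mid-clay: σ_v = 19×1.2 + 17.8×2.75 = 71.75 kPa.
Pore pressure: u = 9.81×(3.95 − 0.0011) = 38.74 kPa.
Initial effective stress: σ'_0 = σ_v − u = 71.75 − 38.74 = 33.01 kPa.
Stress increase at mid-clay by the 2:1 spreading method:
Δσ = qBL/((B+z)(L+z)) = 152×5.7×5.7/((5.7+3.95)(5.7+3.95)) = 53.032 kPa
Final effective stress: σ'_f = σ'_0 + Δσ = 33.01 + 53.032 = 86.042 kPa.
Normally consolidated clay, so the full stress increment lies on the virgin compression line:
S_c = C_c·H/(1+e₀)·log₁₀(σ'_f/σ'_0) = 0.15×5.5/(1+0.92)×log₁₀(86.042/33.01)
    = 0.42969 × 0.41606 = 0.1788 m

S_c ≈ 179 mm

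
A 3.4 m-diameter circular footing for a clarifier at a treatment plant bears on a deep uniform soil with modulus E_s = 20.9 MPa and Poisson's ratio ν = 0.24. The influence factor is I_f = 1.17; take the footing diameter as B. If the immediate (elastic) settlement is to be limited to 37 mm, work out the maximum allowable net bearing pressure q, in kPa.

E_s = 20.9 MPa = 20900 kPa.
S_e = q·B·(1−ν²)/E_s · I_f  ⇒  q = S_e·E_s / (B·(1−ν²)·I_f).
q = 0.037 × 20900 / (3.4 × 0.9424 × 1.17) = 206.3 kPa

q ≈ 206 kPa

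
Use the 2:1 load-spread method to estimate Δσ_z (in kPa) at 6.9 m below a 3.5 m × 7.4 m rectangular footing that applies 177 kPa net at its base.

Δσ_z ≈ 30.8 kPa

By the 2:1 method the load spreads at 1 horizontal : 2 vertical, so at depth z the loaded area has grown by z in each plan dimension:
Δσ = qBL/((B+z)(L+z)) = 177×3.5×7.4/((3.5+6.9)(7.4+6.9)) = 30.825 kPa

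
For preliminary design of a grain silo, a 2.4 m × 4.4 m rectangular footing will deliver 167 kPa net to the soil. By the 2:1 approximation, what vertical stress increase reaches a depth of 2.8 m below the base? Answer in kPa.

Δσ_z ≈ 47.1 kPa

By the 2:1 method the load spreads at 1 horizontal : 2 vertical, so at depth z the loaded area has grown by z in each plan dimension:
Δσ = qBL/((B+z)(L+z)) = 167×2.4×4.4/((2.4+2.8)(4.4+2.8)) = 47.103 kPa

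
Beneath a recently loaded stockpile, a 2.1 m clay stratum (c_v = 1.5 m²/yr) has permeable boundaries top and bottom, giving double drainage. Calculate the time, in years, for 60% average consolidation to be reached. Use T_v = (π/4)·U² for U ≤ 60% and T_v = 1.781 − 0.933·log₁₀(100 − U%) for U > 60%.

Drainage path length: H_d = H/2 = 1.05 m (double drainage).
U ≤ 60%: T_v = (π/4)·U² = (π/4)×0.6² = 0.28274.
t = T_v·H_d²/c_v = 0.28274×1.05²/1.5 = 0.2078 years.

t ≈ 0.208 years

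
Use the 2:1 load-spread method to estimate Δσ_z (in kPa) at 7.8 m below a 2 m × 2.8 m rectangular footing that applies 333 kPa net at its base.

By the 2:1 method the load spreads at 1 horizontal : 2 vertical, so at depth z the loaded area has grown by z in each plan dimension:
Δσ = qBL/((B+z)(L+z)) = 333×2×2.8/((2+7.8)(2.8+7.8)) = 17.951 kPa

Δσ_z ≈ 18 kPa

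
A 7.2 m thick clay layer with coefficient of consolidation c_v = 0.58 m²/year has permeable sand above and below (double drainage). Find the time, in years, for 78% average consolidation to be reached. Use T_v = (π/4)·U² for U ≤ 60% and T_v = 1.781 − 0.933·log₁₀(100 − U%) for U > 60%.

Drainage path length: H_d = H/2 = 3.6 m (double drainage).
U > 60%: T_v = 1.781 − 0.933·log₁₀(100 − 78) = 0.52852.
t = T_v·H_d²/c_v = 0.52852×3.6²/0.58 = 11.81 years.

t ≈ 11.8 years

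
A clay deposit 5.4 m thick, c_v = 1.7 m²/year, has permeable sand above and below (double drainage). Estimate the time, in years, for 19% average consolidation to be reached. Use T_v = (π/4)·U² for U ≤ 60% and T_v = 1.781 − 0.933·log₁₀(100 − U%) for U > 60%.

Drainage path length: H_d = H/2 = 2.7 m (double drainage).
U ≤ 60%: T_v = (π/4)·U² = (π/4)×0.19² = 0.028353.
t = T_v·H_d²/c_v = 0.028353×2.7²/1.7 = 0.1216 years.

t ≈ 0.122 years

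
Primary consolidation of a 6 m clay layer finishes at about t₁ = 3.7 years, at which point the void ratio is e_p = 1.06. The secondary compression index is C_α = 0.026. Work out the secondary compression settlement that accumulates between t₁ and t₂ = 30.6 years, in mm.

S_s ≈ 69.5 mm

Secondary compression: S_s = C_α·H/(1+e_p)·log₁₀(t₂/t₁)
S_s = 0.026×6/(1+1.06)×log₁₀(30.6/3.7)
    = 0.07573 × 0.9175 = 0.06948 m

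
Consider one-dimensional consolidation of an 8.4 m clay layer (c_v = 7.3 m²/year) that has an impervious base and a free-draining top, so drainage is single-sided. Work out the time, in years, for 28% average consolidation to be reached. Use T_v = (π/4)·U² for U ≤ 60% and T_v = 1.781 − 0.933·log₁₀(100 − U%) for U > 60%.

t ≈ 0.595 years

Drainage path length: H_d = H = 8.4 m (single drainage).
U ≤ 60%: T_v = (π/4)·U² = (π/4)×0.28² = 0.061575.
t = T_v·H_d²/c_v = 0.061575×8.4²/7.3 = 0.5952 years.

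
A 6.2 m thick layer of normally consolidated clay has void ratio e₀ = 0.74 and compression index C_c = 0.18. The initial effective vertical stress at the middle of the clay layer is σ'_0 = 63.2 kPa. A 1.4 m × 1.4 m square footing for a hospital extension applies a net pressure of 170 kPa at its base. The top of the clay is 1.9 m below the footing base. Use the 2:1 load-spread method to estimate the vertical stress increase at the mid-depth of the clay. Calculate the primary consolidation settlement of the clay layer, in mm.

S_c ≈ 33.7 mm

Mid-depth of clay below the footing base: z = 1.9 + 6.2/2 = 5 m.
Stress increase at mid-clay by the 2:1 spreading method:
Δσ = qBL/((B+z)(L+z)) = 170×1.4×1.4/((1.4+5)(1.4+5)) = 8.1348 kPa
Final effective stress: σ'_f = σ'_0 + Δσ = 63.2 + 8.1348 = 71.335 kPa.
Normally consolidated clay, so the full stress increment lies on the virgin compression line:
S_c = C_c·H/(1+e₀)·log₁₀(σ'_f/σ'_0) = 0.18×6.2/(1+0.74)×log₁₀(71.335/63.2)
    = 0.64138 × 0.052586 = 0.03373 m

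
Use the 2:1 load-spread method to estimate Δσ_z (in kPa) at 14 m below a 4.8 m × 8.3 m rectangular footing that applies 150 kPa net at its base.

By the 2:1 method the load spreads at 1 horizontal : 2 vertical, so at depth z the loaded area has grown by z in each plan dimension:
Δσ = qBL/((B+z)(L+z)) = 150×4.8×8.3/((4.8+14)(8.3+14)) = 14.254 kPa

Δσ_z ≈ 14.3 kPa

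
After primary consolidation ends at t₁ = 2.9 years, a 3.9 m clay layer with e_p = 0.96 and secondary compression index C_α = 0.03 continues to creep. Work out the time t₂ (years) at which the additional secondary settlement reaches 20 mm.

t₂ ≈ 6.27 years

S_s = C_α·H/(1+e_p)·log₁₀(t₂/t₁) ⇒ log₁₀(t₂/t₁) = S_s·(1+e_p)/(C_α·H).
log₁₀(t₂/t₁) = 0.02 × (1+0.96) / (0.03×3.9) = 0.335
t₂ = t₁ × 10^0.335 = 2.9 × 2.163 = 6.273 years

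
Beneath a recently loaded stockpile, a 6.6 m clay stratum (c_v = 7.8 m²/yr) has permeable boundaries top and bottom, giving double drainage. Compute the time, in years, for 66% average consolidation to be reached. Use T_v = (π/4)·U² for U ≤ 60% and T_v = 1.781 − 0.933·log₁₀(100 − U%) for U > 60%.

Drainage path length: H_d = H/2 = 3.3 m (double drainage).
U > 60%: T_v = 1.781 − 0.933·log₁₀(100 − 66) = 0.35213.
t = T_v·H_d²/c_v = 0.35213×3.3²/7.8 = 0.4916 years.

t ≈ 0.492 years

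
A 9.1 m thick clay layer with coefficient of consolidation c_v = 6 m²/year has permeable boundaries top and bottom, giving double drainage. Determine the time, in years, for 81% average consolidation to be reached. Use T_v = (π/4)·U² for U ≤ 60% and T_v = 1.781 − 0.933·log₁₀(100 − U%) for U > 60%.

Drainage path length: H_d = H/2 = 4.55 m (double drainage).
U > 60%: T_v = 1.781 − 0.933·log₁₀(100 − 81) = 0.58792.
t = T_v·H_d²/c_v = 0.58792×4.55²/6 = 2.029 years.

t ≈ 2.03 years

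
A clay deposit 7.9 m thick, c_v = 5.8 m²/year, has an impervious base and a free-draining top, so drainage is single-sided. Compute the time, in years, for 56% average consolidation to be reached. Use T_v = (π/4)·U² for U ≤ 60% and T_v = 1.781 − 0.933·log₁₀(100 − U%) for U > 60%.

Drainage path length: H_d = H = 7.9 m (single drainage).
U ≤ 60%: T_v = (π/4)·U² = (π/4)×0.56² = 0.2463.
t = T_v·H_d²/c_v = 0.2463×7.9²/5.8 = 2.65 years.

t ≈ 2.65 years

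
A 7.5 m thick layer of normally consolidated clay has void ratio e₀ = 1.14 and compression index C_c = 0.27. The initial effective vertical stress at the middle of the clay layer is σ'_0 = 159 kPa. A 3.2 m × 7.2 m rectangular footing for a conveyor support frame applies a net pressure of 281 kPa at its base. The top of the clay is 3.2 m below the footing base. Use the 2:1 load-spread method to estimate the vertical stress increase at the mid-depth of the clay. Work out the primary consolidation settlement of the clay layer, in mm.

Mid-depth of clay below the footing base: z = 3.2 + 7.5/2 = 6.95 m.
Stress increase at mid-clay by the 2:1 spreading method:
Δσ = qBL/((B+z)(L+z)) = 281×3.2×7.2/((3.2+6.95)(7.2+6.95)) = 45.078 kPa
Final effective stress: σ'_f = σ'_0 + Δσ = 159 + 45.078 = 204.08 kPa.
Normally consolidated clay, so the full stress increment lies on the virgin compression line:
S_c = C_c·H/(1+e₀)·log₁₀(σ'_f/σ'_0) = 0.27×7.5/(1+1.14)×log₁₀(204.08/159)
    = 0.94626 × 0.1084 = 0.1026 m

S_c ≈ 103 mm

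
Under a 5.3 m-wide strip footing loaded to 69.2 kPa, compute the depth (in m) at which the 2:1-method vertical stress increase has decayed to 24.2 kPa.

2:1 spreading — at depth z the loaded area has grown by z in each plan dimension:
qB/(B+z) = Δσ_z ⇒ z = qB/Δσ_z − B = 69.2×5.3/24.2 − 5.3 = 9.855 m

z ≈ 9.86 m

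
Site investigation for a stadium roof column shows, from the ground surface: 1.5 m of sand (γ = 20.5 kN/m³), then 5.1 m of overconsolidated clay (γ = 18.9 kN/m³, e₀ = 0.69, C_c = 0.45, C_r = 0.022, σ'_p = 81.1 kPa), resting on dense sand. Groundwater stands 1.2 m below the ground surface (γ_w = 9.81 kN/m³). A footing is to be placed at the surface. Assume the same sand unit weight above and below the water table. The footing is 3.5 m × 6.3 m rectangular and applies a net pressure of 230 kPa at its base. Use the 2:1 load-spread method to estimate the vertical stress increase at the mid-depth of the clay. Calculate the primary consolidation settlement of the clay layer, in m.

Mid-depth of clay below the ground surface: z = 1.5 + 5.1/2 = 4.05 m.
Total vertical stress at mid-clay: σ_v = 20.5×1.5 + 18.9×2.55 = 78.945 kPa.
Pore pressure: u = 9.81×(4.05 − 1.2) = 27.959 kPa.
Initial effective stress: σ'_0 = σ_v − u = 78.945 − 27.959 = 50.986 kPa.
Stress increase at mid-clay by the 2:1 spreading method:
Δσ = qBL/((B+z)(L+z)) = 230×3.5×6.3/((3.5+4.05)(6.3+4.05)) = 64.901 kPa
Final effective stress: σ'_f = 50.986 + 64.901 = 115.89 kPa.
σ'_f = 115.89 > σ'_p = 81.1 kPa, so the stress path crosses the preconsolidation pressure — recompression up to σ'_p, then virgin compression beyond:
S_c = H/(1+e₀)·[C_r·log₁₀(σ'_p/σ'_0) + C_c·log₁₀(σ'_f/σ'_p)]
    = 5.1/1.69 × [0.022×log₁₀(81.1/50.986) + 0.45×log₁₀(115.89/81.1)]
    = 3.0178 × [0.0044345 + 0.069761] = 0.2239 m

S_c ≈ 0.224 m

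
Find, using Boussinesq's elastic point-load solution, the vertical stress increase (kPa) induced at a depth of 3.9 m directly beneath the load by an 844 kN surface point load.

Δσ_z ≈ 26.5 kPa

Boussinesq vertical stress below a point load on an elastic half-space:
Δσ_z = 3P/(2πz²) · [1 + (r/z)²]^(−5/2)
r/z = 0/3.9 = 0; [1+(r/z)²]^(−5/2) = 1.
Δσ_z = 3×844/(2π×3.9²) × 1 = 26.494 × 1 = 26.49 kPa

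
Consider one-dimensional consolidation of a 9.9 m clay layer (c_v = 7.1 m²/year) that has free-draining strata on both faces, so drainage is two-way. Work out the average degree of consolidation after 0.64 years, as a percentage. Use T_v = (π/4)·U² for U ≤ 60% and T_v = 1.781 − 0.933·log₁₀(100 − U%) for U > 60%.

Drainage path length: H_d = H/2 = 4.95 m (double drainage).
T_v = c_v·t/H_d² = 7.1×0.64/4.95² = 0.18545.
T_v = 0.18545 corresponds to the U ≤ 60% branch:
U = √(4T_v/π) = 0.4859

U ≈ 48.6 %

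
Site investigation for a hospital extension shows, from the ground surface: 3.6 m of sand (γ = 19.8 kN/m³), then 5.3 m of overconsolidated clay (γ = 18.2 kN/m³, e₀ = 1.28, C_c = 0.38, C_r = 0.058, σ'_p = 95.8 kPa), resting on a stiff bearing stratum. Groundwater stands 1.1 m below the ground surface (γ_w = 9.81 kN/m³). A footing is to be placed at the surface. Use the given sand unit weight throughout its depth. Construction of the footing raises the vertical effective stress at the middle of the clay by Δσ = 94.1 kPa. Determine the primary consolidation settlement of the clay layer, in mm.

S_c ≈ 223 mm

Mid-depth of clay below the ground surface: z = 3.6 + 5.3/2 = 6.25 m.
Total vertical stress at mid-clay: σ_v = 19.8×3.6 + 18.2×2.65 = 119.51 kPa.
Pore pressure: u = 9.81×(6.25 − 1.1) = 50.522 kPa.
Initial effective stress: σ'_0 = σ_v − u = 119.51 − 50.522 = 68.988 kPa.
Final effective stress: σ'_f = 68.988 + 94.1 = 163.09 kPa.
σ'_f = 163.09 > σ'_p = 95.8 kPa, so the stress path crosses the preconsolidation pressure — recompression up to σ'_p, then virgin compression beyond:
S_c = H/(1+e₀)·[C_r·log₁₀(σ'_p/σ'_0) + C_c·log₁₀(σ'_f/σ'_p)]
    = 5.3/2.28 × [0.058×log₁₀(95.8/68.988) + 0.38×log₁₀(163.09/95.8)]
    = 2.3246 × [0.0082703 + 0.087803] = 0.2233 m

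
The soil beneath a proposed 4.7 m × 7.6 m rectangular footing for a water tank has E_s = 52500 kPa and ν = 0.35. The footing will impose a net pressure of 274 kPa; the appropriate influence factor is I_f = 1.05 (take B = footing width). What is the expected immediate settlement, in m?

S_e ≈ 0.0226 m

Immediate (elastic) settlement: S_e = q·B·(1−ν²)/E_s · I_f.
S_e = 274 × 4.7 × (1 − 0.35²) / 52500 × 1.05
    = 274 × 4.7 × 0.8775 / 52500 × 1.05
    = 0.0226 m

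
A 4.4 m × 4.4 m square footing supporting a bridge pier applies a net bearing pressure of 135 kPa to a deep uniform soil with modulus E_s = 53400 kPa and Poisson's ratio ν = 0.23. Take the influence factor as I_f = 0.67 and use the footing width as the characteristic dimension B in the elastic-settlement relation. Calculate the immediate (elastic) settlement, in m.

Immediate (elastic) settlement: S_e = q·B·(1−ν²)/E_s · I_f.
S_e = 135 × 4.4 × (1 − 0.23²) / 53400 × 0.67
    = 135 × 4.4 × 0.9471 / 53400 × 0.67
    = 0.007059 m

S_e ≈ 0.00706 m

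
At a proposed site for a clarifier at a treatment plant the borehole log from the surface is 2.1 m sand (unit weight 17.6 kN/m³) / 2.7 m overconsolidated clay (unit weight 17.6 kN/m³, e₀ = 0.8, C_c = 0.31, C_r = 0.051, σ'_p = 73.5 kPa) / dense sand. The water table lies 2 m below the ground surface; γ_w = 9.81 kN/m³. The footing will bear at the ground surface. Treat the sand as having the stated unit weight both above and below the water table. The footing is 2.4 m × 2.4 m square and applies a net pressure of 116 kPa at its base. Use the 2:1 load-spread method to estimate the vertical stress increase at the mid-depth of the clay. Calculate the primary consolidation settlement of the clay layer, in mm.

Mid-depth of clay below the ground surface: z = 2.1 + 2.7/2 = 3.45 m.
Total vertical stress at mid-clay: σ_v = 17.6×2.1 + 17.6×1.35 = 60.72 kPa.
Pore pressure: u = 9.81×(3.45 − 2) = 14.225 kPa.
Initial effective stress: σ'_0 = σ_v − u = 60.72 − 14.225 = 46.495 kPa.
Stress increase at mid-clay by the 2:1 spreading method:
Δσ = qBL/((B+z)(L+z)) = 116×2.4×2.4/((2.4+3.45)(2.4+3.45)) = 19.524 kPa
Final effective stress: σ'_f = 46.495 + 19.524 = 66.019 kPa.
σ'_f = 66.019 ≤ σ'_p = 73.5 kPa, so the clay remains overconsolidated and only the recompression index applies:
S_c = C_r·H/(1+e₀)·log₁₀(σ'_f/σ'_0) = 0.051×2.7/1.8×log₁₀(66.019/46.495)
    = 0.0765 × 0.15226 = 0.01165 m

S_c ≈ 11.6 mm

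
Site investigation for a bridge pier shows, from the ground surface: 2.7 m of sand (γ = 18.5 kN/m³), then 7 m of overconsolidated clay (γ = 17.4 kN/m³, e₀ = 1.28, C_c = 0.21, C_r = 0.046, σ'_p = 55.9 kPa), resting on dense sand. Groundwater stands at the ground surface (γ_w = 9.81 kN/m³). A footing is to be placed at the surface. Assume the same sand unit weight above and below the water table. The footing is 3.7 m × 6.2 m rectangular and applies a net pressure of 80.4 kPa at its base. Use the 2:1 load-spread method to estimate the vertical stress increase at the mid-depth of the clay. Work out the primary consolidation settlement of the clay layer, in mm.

Mid-depth of clay below the ground surface: z = 2.7 + 7/2 = 6.2 m.
Total vertical stress at mid-clay: σ_v = 18.5×2.7 + 17.4×3.5 = 110.85 kPa.
Pore pressure: u = 9.81×(6.2 − 0) = 60.822 kPa.
Initial effective stress: σ'_0 = σ_v − u = 110.85 − 60.822 = 50.028 kPa.
Stress increase at mid-clay by the 2:1 spreading method:
Δσ = qBL/((B+z)(L+z)) = 80.4×3.7×6.2/((3.7+6.2)(6.2+6.2)) = 15.024 kPa
Final effective stress: σ'_f = 50.028 + 15.024 = 65.052 kPa.
σ'_f = 65.052 > σ'_p = 55.9 kPa, so the stress path crosses the preconsolidation pressure — recompression up to σ'_p, then virgin compression beyond:
S_c = H/(1+e₀)·[C_r·log₁₀(σ'_p/σ'_0) + C_c·log₁₀(σ'_f/σ'_p)]
    = 7/2.28 × [0.046×log₁₀(55.9/50.028) + 0.21×log₁₀(65.052/55.9)]
    = 3.0702 × [0.0022171 + 0.013828] = 0.04926 m

S_c ≈ 49.3 mm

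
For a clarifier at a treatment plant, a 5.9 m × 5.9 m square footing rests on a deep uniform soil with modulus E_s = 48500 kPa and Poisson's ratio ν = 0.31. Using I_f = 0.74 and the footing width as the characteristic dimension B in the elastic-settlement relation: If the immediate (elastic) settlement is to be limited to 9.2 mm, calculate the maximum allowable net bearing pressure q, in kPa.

q ≈ 113 kPa

S_e = q·B·(1−ν²)/E_s · I_f  ⇒  q = S_e·E_s / (B·(1−ν²)·I_f).
q = 0.0092 × 48500 / (5.9 × 0.9039 × 0.74) = 113.1 kPa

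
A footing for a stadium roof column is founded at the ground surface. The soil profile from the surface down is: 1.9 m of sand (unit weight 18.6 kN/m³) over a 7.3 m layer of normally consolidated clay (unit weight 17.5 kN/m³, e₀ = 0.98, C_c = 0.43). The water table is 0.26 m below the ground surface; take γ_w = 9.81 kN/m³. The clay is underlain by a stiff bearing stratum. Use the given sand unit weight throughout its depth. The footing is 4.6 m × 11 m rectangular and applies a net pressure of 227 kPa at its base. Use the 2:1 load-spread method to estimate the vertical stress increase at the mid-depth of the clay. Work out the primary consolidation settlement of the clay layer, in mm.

S_c ≈ 616 mm

Mid-depth of clay below the ground surface: z = 1.9 + 7.3/2 = 5.55 m.
Total vertical stress at mid-clay: σ_v = 18.6×1.9 + 17.5×3.65 = 99.215 kPa.
Pore pressure: u = 9.81×(5.55 − 0.26) = 51.895 kPa.
Initial effective stress: σ'_0 = σ_v − u = 99.215 − 51.895 = 47.32 kPa.
Stress increase at mid-clay by the 2:1 spreading method:
Δσ = qBL/((B+z)(L+z)) = 227×4.6×11/((4.6+5.55)(11+5.55)) = 68.377 kPa
Final effective stress: σ'_f = σ'_0 + Δσ = 47.32 + 68.377 = 115.7 kPa.
Normally consolidated clay, so the full stress increment lies on the virgin compression line:
S_c = C_c·H/(1+e₀)·log₁₀(σ'_f/σ'_0) = 0.43×7.3/(1+0.98)×log₁₀(115.7/47.32)
    = 1.5854 × 0.38829 = 0.6156 m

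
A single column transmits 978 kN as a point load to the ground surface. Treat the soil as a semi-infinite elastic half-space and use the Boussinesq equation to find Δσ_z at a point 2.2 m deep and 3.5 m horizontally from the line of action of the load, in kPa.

Boussinesq vertical stress below a point load on an elastic half-space:
Δσ_z = 3P/(2πz²) · [1 + (r/z)²]^(−5/2)
r/z = 3.5/2.2 = 1.5909; [1+(r/z)²]^(−5/2) = 0.042683.
Δσ_z = 3×978/(2π×2.2²) × 0.042683 = 96.479 × 0.042683 = 4.118 kPa

Δσ_z ≈ 4.12 kPa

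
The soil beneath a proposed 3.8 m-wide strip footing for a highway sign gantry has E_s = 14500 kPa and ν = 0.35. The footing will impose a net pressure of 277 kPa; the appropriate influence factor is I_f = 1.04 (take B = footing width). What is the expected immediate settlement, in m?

S_e ≈ 0.0662 m

Immediate (elastic) settlement: S_e = q·B·(1−ν²)/E_s · I_f.
S_e = 277 × 3.8 × (1 − 0.35²) / 14500 × 1.04
    = 277 × 3.8 × 0.8775 / 14500 × 1.04
    = 0.06625 m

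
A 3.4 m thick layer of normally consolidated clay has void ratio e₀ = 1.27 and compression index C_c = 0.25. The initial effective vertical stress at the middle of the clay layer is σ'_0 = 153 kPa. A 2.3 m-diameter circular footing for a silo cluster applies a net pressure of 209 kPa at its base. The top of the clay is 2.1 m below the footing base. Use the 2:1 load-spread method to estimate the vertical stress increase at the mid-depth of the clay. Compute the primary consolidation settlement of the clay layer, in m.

Mid-depth of clay below the footing base: z = 2.1 + 3.4/2 = 3.8 m.
Stress increase at mid-clay by the 2:1 spreading method:
Δσ ≈ qD²/(D+z)² = 209×2.3²/(2.3+3.8)² = 29.713 kPa
Final effective stress: σ'_f = σ'_0 + Δσ = 153 + 29.713 = 182.71 kPa.
Normally consolidated clay, so the full stress increment lies on the virgin compression line:
S_c = C_c·H/(1+e₀)·log₁₀(σ'_f/σ'_0) = 0.25×3.4/(1+1.27)×log₁₀(182.71/153)
    = 0.37445 × 0.077071 = 0.02886 m

S_c ≈ 0.0289 m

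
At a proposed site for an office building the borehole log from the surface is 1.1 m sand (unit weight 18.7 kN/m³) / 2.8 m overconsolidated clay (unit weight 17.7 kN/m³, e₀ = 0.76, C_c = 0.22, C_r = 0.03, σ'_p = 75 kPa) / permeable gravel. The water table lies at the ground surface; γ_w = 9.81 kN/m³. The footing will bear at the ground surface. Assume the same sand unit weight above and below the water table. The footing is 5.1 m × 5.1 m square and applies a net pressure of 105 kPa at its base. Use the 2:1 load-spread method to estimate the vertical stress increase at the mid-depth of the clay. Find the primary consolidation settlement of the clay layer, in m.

Mid-depth of clay below the ground surface: z = 1.1 + 2.8/2 = 2.5 m.
Total vertical stress at mid-clay: σ_v = 18.7×1.1 + 17.7×1.4 = 45.35 kPa.
Pore pressure: u = 9.81×(2.5 − 0) = 24.525 kPa.
Initial effective stress: σ'_0 = σ_v − u = 45.35 − 24.525 = 20.825 kPa.
Stress increase at mid-clay by the 2:1 spreading method:
Δσ = qBL/((B+z)(L+z)) = 105×5.1×5.1/((5.1+2.5)(5.1+2.5)) = 47.283 kPa
Final effective stress: σ'_f = 20.825 + 47.283 = 68.108 kPa.
σ'_f = 68.108 ≤ σ'_p = 75 kPa, so the clay remains overconsolidated and only the recompression index applies:
S_c = C_r·H/(1+e₀)·log₁₀(σ'_f/σ'_0) = 0.03×2.8/1.76×log₁₀(68.108/20.825)
    = 0.047727 × 0.51461 = 0.02456 m

S_c ≈ 0.0246 m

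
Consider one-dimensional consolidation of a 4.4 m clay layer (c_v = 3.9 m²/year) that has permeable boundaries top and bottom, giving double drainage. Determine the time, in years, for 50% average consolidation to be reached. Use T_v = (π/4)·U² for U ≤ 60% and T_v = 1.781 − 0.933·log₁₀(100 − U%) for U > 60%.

Drainage path length: H_d = H/2 = 2.2 m (double drainage).
U ≤ 60%: T_v = (π/4)·U² = (π/4)×0.5² = 0.19635.
t = T_v·H_d²/c_v = 0.19635×2.2²/3.9 = 0.2437 years.

t ≈ 0.244 years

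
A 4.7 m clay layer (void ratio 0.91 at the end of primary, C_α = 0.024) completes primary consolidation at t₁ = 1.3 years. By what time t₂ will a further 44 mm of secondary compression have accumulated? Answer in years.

S_s = C_α·H/(1+e_p)·log₁₀(t₂/t₁) ⇒ log₁₀(t₂/t₁) = S_s·(1+e_p)/(C_α·H).
log₁₀(t₂/t₁) = 0.044 × (1+0.91) / (0.024×4.7) = 0.745
t₂ = t₁ × 10^0.745 = 1.3 × 5.559 = 7.227 years

t₂ ≈ 7.23 years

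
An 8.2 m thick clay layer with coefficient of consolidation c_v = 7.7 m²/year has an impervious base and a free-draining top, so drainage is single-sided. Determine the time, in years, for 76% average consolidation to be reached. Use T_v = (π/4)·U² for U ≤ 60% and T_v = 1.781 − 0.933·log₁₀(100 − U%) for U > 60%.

t ≈ 4.31 years

Drainage path length: H_d = H = 8.2 m (single drainage).
U > 60%: T_v = 1.781 − 0.933·log₁₀(100 − 76) = 0.49326.
t = T_v·H_d²/c_v = 0.49326×8.2²/7.7 = 4.307 years.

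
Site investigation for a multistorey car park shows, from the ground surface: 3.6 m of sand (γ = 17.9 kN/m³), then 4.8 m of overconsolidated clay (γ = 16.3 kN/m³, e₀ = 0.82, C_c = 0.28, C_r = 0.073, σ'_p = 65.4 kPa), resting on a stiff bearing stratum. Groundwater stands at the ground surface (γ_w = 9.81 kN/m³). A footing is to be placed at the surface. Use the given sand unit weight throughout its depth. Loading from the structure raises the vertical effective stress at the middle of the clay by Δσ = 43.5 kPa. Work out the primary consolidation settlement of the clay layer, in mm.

S_c ≈ 128 mm

Mid-depth of clay below the ground surface: z = 3.6 + 4.8/2 = 6 m.
Total vertical stress at mid-clay: σ_v = 17.9×3.6 + 16.3×2.4 = 103.56 kPa.
Pore pressure: u = 9.81×(6 − 0) = 58.86 kPa.
Initial effective stress: σ'_0 = σ_v − u = 103.56 − 58.86 = 44.7 kPa.
Final effective stress: σ'_f = 44.7 + 43.5 = 88.2 kPa.
σ'_f = 88.2 > σ'_p = 65.4 kPa, so the stress path crosses the preconsolidation pressure — recompression up to σ'_p, then virgin compression beyond:
S_c = H/(1+e₀)·[C_r·log₁₀(σ'_p/σ'_0) + C_c·log₁₀(σ'_f/σ'_p)]
    = 4.8/1.82 × [0.073×log₁₀(65.4/44.7) + 0.28×log₁₀(88.2/65.4)]
    = 2.6374 × [0.012065 + 0.036369] = 0.1277 m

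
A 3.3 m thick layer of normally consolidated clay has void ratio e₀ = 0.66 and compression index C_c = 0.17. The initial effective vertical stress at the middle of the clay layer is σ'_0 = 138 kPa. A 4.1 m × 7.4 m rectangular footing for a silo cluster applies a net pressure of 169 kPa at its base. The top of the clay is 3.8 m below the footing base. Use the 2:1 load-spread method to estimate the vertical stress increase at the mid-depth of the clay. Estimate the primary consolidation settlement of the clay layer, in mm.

Mid-depth of clay below the footing base: z = 3.8 + 3.3/2 = 5.45 m.
Stress increase at mid-clay by the 2:1 spreading method:
Δσ = qBL/((B+z)(L+z)) = 169×4.1×7.4/((4.1+5.45)(7.4+5.45)) = 41.783 kPa
Final effective stress: σ'_f = σ'_0 + Δσ = 138 + 41.783 = 179.78 kPa.
Normally consolidated clay, so the full stress increment lies on the virgin compression line:
S_c = C_c·H/(1+e₀)·log₁₀(σ'_f/σ'_0) = 0.17×3.3/(1+0.66)×log₁₀(179.78/138)
    = 0.33795 × 0.11486 = 0.03882 m

S_c ≈ 38.8 mm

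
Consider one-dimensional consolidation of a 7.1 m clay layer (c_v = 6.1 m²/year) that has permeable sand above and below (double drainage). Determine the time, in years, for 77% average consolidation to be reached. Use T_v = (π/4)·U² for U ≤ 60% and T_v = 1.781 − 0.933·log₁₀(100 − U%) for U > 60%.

t ≈ 1.05 years

Drainage path length: H_d = H/2 = 3.55 m (double drainage).
U > 60%: T_v = 1.781 − 0.933·log₁₀(100 − 77) = 0.51051.
t = T_v·H_d²/c_v = 0.51051×3.55²/6.1 = 1.055 years.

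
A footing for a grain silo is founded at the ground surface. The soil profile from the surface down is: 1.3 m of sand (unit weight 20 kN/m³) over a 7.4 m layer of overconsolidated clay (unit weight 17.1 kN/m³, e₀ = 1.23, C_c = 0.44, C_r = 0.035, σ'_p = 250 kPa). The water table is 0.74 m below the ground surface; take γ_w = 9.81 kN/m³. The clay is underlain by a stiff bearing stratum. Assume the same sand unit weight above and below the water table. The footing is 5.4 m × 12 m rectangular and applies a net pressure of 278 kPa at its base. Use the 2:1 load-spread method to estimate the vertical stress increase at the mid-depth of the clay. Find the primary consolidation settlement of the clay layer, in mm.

S_c ≈ 57.8 mm

Mid-depth of clay below the ground surface: z = 1.3 + 7.4/2 = 5 m.
Total vertical stress at mid-clay: σ_v = 20×1.3 + 17.1×3.7 = 89.27 kPa.
Pore pressure: u = 9.81×(5 − 0.74) = 41.791 kPa.
Initial effective stress: σ'_0 = σ_v − u = 89.27 − 41.791 = 47.479 kPa.
Stress increase at mid-clay by the 2:1 spreading method:
Δσ = qBL/((B+z)(L+z)) = 278×5.4×12/((5.4+5)(12+5)) = 101.89 kPa
Final effective stress: σ'_f = 47.479 + 101.89 = 149.37 kPa.
σ'_f = 149.37 ≤ σ'_p = 250 kPa, so the clay remains overconsolidated and only the recompression index applies:
S_c = C_r·H/(1+e₀)·log₁₀(σ'_f/σ'_0) = 0.035×7.4/2.23×log₁₀(149.37/47.479)
    = 0.11614 × 0.49776 = 0.05781 m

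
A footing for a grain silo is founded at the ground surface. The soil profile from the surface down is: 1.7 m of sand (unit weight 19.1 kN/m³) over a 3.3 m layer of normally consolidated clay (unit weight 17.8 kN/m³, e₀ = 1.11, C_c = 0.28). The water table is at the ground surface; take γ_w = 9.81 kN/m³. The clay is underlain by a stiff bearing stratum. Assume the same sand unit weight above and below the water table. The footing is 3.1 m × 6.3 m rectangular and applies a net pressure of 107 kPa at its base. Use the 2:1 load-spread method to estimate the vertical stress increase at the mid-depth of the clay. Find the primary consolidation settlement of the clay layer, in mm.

Mid-depth of clay below the ground surface: z = 1.7 + 3.3/2 = 3.35 m.
Total vertical stress at mid-clay: σ_v = 19.1×1.7 + 17.8×1.65 = 61.84 kPa.
Pore pressure: u = 9.81×(3.35 − 0) = 32.864 kPa.
Initial effective stress: σ'_0 = σ_v − u = 61.84 − 32.864 = 28.976 kPa.
Stress increase at mid-clay by the 2:1 spreading method:
Δσ = qBL/((B+z)(L+z)) = 107×3.1×6.3/((3.1+3.35)(6.3+3.35)) = 33.574 kPa
Final effective stress: σ'_f = σ'_0 + Δσ = 28.976 + 33.574 = 62.55 kPa.
Normally consolidated clay, so the full stress increment lies on the virgin compression line:
S_c = C_c·H/(1+e₀)·log₁₀(σ'_f/σ'_0) = 0.28×3.3/(1+1.11)×log₁₀(62.55/28.976)
    = 0.43791 × 0.33419 = 0.1463 m

S_c ≈ 146 mm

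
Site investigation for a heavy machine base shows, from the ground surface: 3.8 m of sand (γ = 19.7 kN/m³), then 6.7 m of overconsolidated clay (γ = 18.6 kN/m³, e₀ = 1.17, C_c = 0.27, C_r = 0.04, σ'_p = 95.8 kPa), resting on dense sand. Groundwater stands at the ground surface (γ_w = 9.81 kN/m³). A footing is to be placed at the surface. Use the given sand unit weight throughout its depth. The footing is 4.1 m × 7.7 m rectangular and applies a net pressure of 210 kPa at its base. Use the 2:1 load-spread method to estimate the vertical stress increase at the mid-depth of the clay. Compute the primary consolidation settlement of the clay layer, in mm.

S_c ≈ 58.2 mm

Mid-depth of clay below the ground surface: z = 3.8 + 6.7/2 = 7.15 m.
Total vertical stress at mid-clay: σ_v = 19.7×3.8 + 18.6×3.35 = 137.17 kPa.
Pore pressure: u = 9.81×(7.15 − 0) = 70.142 kPa.
Initial effective stress: σ'_0 = σ_v − u = 137.17 − 70.142 = 67.028 kPa.
Stress increase at mid-clay by the 2:1 spreading method:
Δσ = qBL/((B+z)(L+z)) = 210×4.1×7.7/((4.1+7.15)(7.7+7.15)) = 39.684 kPa
Final effective stress: σ'_f = 67.028 + 39.684 = 106.71 kPa.
σ'_f = 106.71 > σ'_p = 95.8 kPa, so the stress path crosses the preconsolidation pressure — recompression up to σ'_p, then virgin compression beyond:
S_c = H/(1+e₀)·[C_r·log₁₀(σ'_p/σ'_0) + C_c·log₁₀(σ'_f/σ'_p)]
    = 6.7/2.17 × [0.04×log₁₀(95.8/67.028) + 0.27×log₁₀(106.71/95.8)]
    = 3.0876 × [0.0062044 + 0.012647] = 0.05821 m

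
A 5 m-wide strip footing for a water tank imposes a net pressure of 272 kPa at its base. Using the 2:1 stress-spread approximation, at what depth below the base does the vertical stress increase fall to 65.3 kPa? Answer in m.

z ≈ 15.8 m

2:1 spreading — at depth z the loaded area has grown by z in each plan dimension:
qB/(B+z) = Δσ_z ⇒ z = qB/Δσ_z − B = 272×5/65.3 − 5 = 15.83 m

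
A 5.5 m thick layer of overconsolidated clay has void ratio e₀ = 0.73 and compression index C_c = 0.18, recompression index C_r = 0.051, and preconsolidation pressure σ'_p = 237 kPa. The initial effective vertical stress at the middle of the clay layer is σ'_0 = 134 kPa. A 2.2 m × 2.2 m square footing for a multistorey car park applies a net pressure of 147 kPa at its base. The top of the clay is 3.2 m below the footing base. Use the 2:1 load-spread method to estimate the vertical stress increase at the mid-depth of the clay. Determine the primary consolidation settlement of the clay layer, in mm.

S_c ≈ 5.41 mm

Mid-depth of clay below the footing base: z = 3.2 + 5.5/2 = 5.95 m.
Stress increase at mid-clay by the 2:1 spreading method:
Δσ = qBL/((B+z)(L+z)) = 147×2.2×2.2/((2.2+5.95)(2.2+5.95)) = 10.711 kPa
Final effective stress: σ'_f = 134 + 10.711 = 144.71 kPa.
σ'_f = 144.71 ≤ σ'_p = 237 kPa, so the clay remains overconsolidated and only the recompression index applies:
S_c = C_r·H/(1+e₀)·log₁₀(σ'_f/σ'_0) = 0.051×5.5/1.73×log₁₀(144.71/134)
    = 0.16214 × 0.033394 = 0.005414 m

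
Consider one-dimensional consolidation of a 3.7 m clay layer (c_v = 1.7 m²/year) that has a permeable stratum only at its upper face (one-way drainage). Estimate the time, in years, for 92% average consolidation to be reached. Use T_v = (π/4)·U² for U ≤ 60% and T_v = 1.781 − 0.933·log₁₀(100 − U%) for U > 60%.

Drainage path length: H_d = H = 3.7 m (single drainage).
U > 60%: T_v = 1.781 − 0.933·log₁₀(100 − 92) = 0.93842.
t = T_v·H_d²/c_v = 0.93842×3.7²/1.7 = 7.557 years.

t ≈ 7.56 years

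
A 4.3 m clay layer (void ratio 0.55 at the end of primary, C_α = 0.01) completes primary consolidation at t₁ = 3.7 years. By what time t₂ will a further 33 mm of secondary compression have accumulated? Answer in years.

S_s = C_α·H/(1+e_p)·log₁₀(t₂/t₁) ⇒ log₁₀(t₂/t₁) = S_s·(1+e_p)/(C_α·H).
log₁₀(t₂/t₁) = 0.033 × (1+0.55) / (0.01×4.3) = 1.19
t₂ = t₁ × 10^1.19 = 3.7 × 15.47 = 57.24 years

t₂ ≈ 57.2 years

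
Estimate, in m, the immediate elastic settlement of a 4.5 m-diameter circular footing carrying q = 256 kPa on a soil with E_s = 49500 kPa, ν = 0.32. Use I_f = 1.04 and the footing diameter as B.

S_e ≈ 0.0217 m

Immediate (elastic) settlement: S_e = q·B·(1−ν²)/E_s · I_f.
S_e = 256 × 4.5 × (1 − 0.32²) / 49500 × 1.04
    = 256 × 4.5 × 0.8976 / 49500 × 1.04
    = 0.02173 m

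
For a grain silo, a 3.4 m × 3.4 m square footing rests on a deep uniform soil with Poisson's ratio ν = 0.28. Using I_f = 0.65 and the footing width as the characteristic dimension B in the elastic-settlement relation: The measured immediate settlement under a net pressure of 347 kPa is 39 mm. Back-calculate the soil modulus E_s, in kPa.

S_e = q·B·(1−ν²)/E_s · I_f  ⇒  E_s = q·B·(1−ν²)·I_f / S_e.
E_s = 347 × 3.4 × 0.9216 × 0.65 / 0.039 = 18120 kPa

E_s ≈ 18100 kPa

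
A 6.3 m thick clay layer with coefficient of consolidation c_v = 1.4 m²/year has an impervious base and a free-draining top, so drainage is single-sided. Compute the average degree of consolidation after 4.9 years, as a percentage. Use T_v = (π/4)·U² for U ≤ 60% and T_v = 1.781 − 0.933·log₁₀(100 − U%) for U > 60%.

U ≈ 46.9 %

Drainage path length: H_d = H = 6.3 m (single drainage).
T_v = c_v·t/H_d² = 1.4×4.9/6.3² = 0.17284.
T_v = 0.17284 corresponds to the U ≤ 60% branch:
U = √(4T_v/π) = 0.4691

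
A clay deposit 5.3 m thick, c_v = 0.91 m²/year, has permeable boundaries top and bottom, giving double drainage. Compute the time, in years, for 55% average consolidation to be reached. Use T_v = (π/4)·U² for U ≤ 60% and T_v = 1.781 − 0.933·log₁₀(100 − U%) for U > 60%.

t ≈ 1.83 years

Drainage path length: H_d = H/2 = 2.65 m (double drainage).
U ≤ 60%: T_v = (π/4)·U² = (π/4)×0.55² = 0.23758.
t = T_v·H_d²/c_v = 0.23758×2.65²/0.91 = 1.833 years.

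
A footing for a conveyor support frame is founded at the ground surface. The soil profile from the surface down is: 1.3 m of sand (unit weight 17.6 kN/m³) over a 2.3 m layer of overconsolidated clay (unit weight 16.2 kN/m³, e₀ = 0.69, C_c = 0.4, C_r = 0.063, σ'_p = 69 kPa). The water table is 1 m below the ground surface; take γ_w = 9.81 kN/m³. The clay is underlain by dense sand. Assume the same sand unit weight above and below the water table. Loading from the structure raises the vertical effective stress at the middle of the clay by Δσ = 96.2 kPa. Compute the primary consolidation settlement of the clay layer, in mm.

Mid-depth of clay below the ground surface: z = 1.3 + 2.3/2 = 2.45 m.
Total vertical stress at mid-clay: σ_v = 17.6×1.3 + 16.2×1.15 = 41.51 kPa.
Pore pressure: u = 9.81×(2.45 − 1) = 14.225 kPa.
Initial effective stress: σ'_0 = σ_v − u = 41.51 − 14.225 = 27.285 kPa.
Final effective stress: σ'_f = 27.285 + 96.2 = 123.48 kPa.
σ'_f = 123.48 > σ'_p = 69 kPa, so the stress path crosses the preconsolidation pressure — recompression up to σ'_p, then virgin compression beyond:
S_c = H/(1+e₀)·[C_r·log₁₀(σ'_p/σ'_0) + C_c·log₁₀(σ'_f/σ'_p)]
    = 2.3/1.69 × [0.063×log₁₀(69/27.285) + 0.4×log₁₀(123.48/69)]
    = 1.3609 × [0.025384 + 0.1011] = 0.1721 m

S_c ≈ 172 mm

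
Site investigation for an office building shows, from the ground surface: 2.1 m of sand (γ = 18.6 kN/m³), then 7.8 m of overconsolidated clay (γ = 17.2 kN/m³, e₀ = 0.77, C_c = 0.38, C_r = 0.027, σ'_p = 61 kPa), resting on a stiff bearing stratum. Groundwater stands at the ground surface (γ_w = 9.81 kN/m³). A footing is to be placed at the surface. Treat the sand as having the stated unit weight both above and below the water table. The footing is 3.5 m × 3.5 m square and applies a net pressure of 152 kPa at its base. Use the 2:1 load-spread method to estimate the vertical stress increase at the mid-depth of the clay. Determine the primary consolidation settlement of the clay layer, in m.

Mid-depth of clay below the ground surface: z = 2.1 + 7.8/2 = 6 m.
Total vertical stress at mid-clay: σ_v = 18.6×2.1 + 17.2×3.9 = 106.14 kPa.
Pore pressure: u = 9.81×(6 − 0) = 58.86 kPa.
Initial effective stress: σ'_0 = σ_v − u = 106.14 − 58.86 = 47.28 kPa.
Stress increase at mid-clay by the 2:1 spreading method:
Δσ = qBL/((B+z)(L+z)) = 152×3.5×3.5/((3.5+6)(3.5+6)) = 20.632 kPa
Final effective stress: σ'_f = 47.28 + 20.632 = 67.912 kPa.
σ'_f = 67.912 > σ'_p = 61 kPa, so the stress path crosses the preconsolidation pressure — recompression up to σ'_p, then virgin compression beyond:
S_c = H/(1+e₀)·[C_r·log₁₀(σ'_p/σ'_0) + C_c·log₁₀(σ'_f/σ'_p)]
    = 7.8/1.77 × [0.027×log₁₀(61/47.28) + 0.38×log₁₀(67.912/61)]
    = 4.4068 × [0.0029876 + 0.017714] = 0.09123 m

S_c ≈ 0.0912 m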